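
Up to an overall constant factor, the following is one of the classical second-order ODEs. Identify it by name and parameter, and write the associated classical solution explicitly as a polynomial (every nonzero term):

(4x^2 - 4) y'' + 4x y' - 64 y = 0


All three coefficients share the factor -4; dividing through by -4 gives  (1 - x^2) y'' - x y' + 16 y = 0.
This matches the Chebyshev equation (1 - x^2) y'' - x y' + n^2 y = 0 (note the -x y' term, not -2x y') with n^2 = 16, so n = 4; the polynomial solution is T_4(x).
With y = sum_k a_k x^k, matching x^k gives (k+2)(k+1) a_{k+2} = (k^2 - n^2) a_k = (k - 4)(k + 4) a_k. The right side vanishes at k = 4, so the series with the parity of 4 terminates at degree 4.
Standard normalization: leading coefficient of T_n is 2^(n-1), so a_4 = 2^3 = 8. Work downward with a_k = (k+1)(k+2) a_{k+2} / ((k - 4)(k + 4)):
  a_2 = (3)(4)(8) / ((2 - 4)(2 + 4)) = 96/(-12) = -8
  a_0 = (1)(2)(-8) / ((0 - 4)(0 + 4)) = -16/(-16) = 1
Hence T_4(x) = 8 x^4 - 8 x^2 + 1.

T_4(x); series = 8 x^4 - 8 x^2 + 1


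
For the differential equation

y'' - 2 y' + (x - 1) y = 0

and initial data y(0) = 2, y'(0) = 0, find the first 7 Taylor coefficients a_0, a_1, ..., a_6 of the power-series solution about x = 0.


Ansatz: y(x) = sum_{n>=0} a_n x^n, so y'(x) = sum_{n>=1} n a_n x^(n-1) and y''(x) = sum_{n>=2} n(n-1) a_n x^(n-2).
Substitute into P(x) y'' + Q(x) y' + R(x) y = 0 with P(x) = 1, Q(x) = -2, R(x) = x - 1, and match powers of x.
Initial conditions: a_0 = 2, a_1 = 0.
Setting the coefficient of each power of x to zero and solving order by order (substituting the coefficients already found):
  x^0: 2 a_2 - 2 a_1 - a_0 = 0  ->  2 a_2 = 2 a_1 + a_0 = 2  ->  a_2 = 1
  x^1: 6 a_3 - 4 a_2 - a_1 + a_0 = 0  ->  6 a_3 = 4 a_2 + a_1 - a_0 = 2  ->  a_3 = 1/3
  x^2: 12 a_4 - 6 a_3 - a_2 + a_1 = 0  ->  12 a_4 = 6 a_3 + a_2 - a_1 = 3  ->  a_4 = 1/4
  x^3: 20 a_5 - 8 a_4 - a_3 + a_2 = 0  ->  20 a_5 = 8 a_4 + a_3 - a_2 = 4/3  ->  a_5 = 1/15
  x^4: 30 a_6 - 10 a_5 - a_4 + a_3 = 0  ->  30 a_6 = 10 a_5 + a_4 - a_3 = 7/12  ->  a_6 = 7/360
Truncated series: y(x) = 2 + x^2 + (1/3) x^3 + (1/4) x^4 + (1/15) x^5 + (7/360) x^6 + O(x^7).

a_0 = 2; a_1 = 0; a_2 = 1; a_3 = 1/3; a_4 = 1/4; a_5 = 1/15; a_6 = 7/360


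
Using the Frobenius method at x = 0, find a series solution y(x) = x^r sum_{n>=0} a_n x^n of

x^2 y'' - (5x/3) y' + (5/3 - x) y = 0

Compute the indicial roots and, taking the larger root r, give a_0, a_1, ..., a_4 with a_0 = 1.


Write in Frobenius form y'' + (p(x)/x) y' + (q(x)/x^2) y = 0:
  p(x) = -5/3,  q(x) = 5/3 - x.
Indicial equation: r(r-1) + (-5/3) r + (5/3) = 0 -> roots r_1 = 5/3, r_2 = 1.
Take r = r_1 = 5/3. Let y(x) = x^r sum_{n>=0} a_n x^n with a_0 = 1.
Substitute y = x^r sum a_n x^n and match x^{r+n}. The recurrence is
  D(n) a_n - 1 a_{n-1} = 0,  where D(n) = (r+n)(r+n-1) + (-5/3)(r+n) + (5/3).
  a_n = 1 / D(n) * a_{n-1}.
Since the indicial polynomial factors as (r - r_1)(r - r_2), D(n) = (r_1 + n - r_1)(r_1 + n - r_2) = n(n + 2/3).
Evaluating step by step (a_0 = 1):
  n = 1: D(1) = 1(1 + 2/3) = 5/3; numerator = 1(1) = 1; a_1 = (1)/(5/3) = 3/5
  n = 2: D(2) = 2(2 + 2/3) = 16/3; numerator = 1(3/5) = 3/5; a_2 = (3/5)/(16/3) = 9/80
  n = 3: D(3) = 3(3 + 2/3) = 11; numerator = 1(9/80) = 9/80; a_3 = (9/80)/(11) = 9/880
  n = 4: D(4) = 4(4 + 2/3) = 56/3; numerator = 1(9/880) = 9/880; a_4 = (9/880)/(56/3) = 27/49280

r = 5/3; a_0 = 1; a_1 = 3/5; a_2 = 9/80; a_3 = 9/880; a_4 = 27/49280


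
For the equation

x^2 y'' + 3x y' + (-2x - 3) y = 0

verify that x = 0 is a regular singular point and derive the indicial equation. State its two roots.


Divide by x^2 to reach normal form y'' + P_1(x) y' + P_2(x) y = 0 with P_1(x) = 3/x and P_2(x) = -2/x - 3/x^2.
x = 0 is a singular point because the y'-coefficient 3/x has a pole at x = 0 and the y-coefficient -2/x - 3/x^2 has a pole at x = 0.
It is a regular singular point because x P_1(x) = p(x) = 3 and x^2 P_2(x) = q(x) = -2x - 3 are polynomials, hence analytic at x = 0.
p(0) = 3,  q(0) = -3.
Indicial equation: r(r-1) + p(0) r + q(0) = 0, i.e. r^2 + (p(0) - 1) r + q(0) = 0, i.e. r^2 + 2 r - 3 = 0.
Discriminant: (2)^2 - 4(-3) = 16, so r = (-2 ± 4)/2.
Solving: r_1 = 1, r_2 = -3.

indicial: r^2 + 2 r - 3 = 0; roots r_1 = 1, r_2 = -3


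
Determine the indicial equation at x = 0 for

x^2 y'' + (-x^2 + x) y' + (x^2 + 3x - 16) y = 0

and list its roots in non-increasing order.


Divide by x^2 to reach normal form y'' + P_1(x) y' + P_2(x) y = 0 with P_1(x) = -1 + 1/x and P_2(x) = 1 + 3/x - 16/x^2.
x = 0 is a singular point because the y'-coefficient -1 + 1/x has a pole at x = 0 and the y-coefficient 1 + 3/x - 16/x^2 has a pole at x = 0.
It is a regular singular point because x P_1(x) = p(x) = 1 - x and x^2 P_2(x) = q(x) = x^2 + 3x - 16 are polynomials, hence analytic at x = 0.
p(0) = 1,  q(0) = -16.
Indicial equation: r(r-1) + p(0) r + q(0) = 0, i.e. r^2 + (p(0) - 1) r + q(0) = 0, i.e. r^2 - 16 = 0.
Discriminant: (0)^2 - 4(-16) = 64, so r = (0 ± 8)/2.
Solving: r_1 = 4, r_2 = -4.

indicial: r^2 - 16 = 0; roots r_1 = 4, r_2 = -4


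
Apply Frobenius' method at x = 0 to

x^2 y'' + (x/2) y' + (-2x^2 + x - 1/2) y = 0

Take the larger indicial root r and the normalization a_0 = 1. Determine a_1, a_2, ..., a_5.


Write in Frobenius form y'' + (p(x)/x) y' + (q(x)/x^2) y = 0:
  p(x) = 1/2,  q(x) = -2x^2 + x - 1/2.
Indicial equation: r(r-1) + (1/2) r + (-1/2) = 0 -> roots r_1 = 1, r_2 = -1/2.
Take r = r_1 = 1. Let y(x) = x^r sum_{n>=0} a_n x^n with a_0 = 1.
Substitute y = x^r sum a_n x^n and match x^{r+n}. The recurrence is
  D(n) a_n + 1 a_{n-1} - 2 a_{n-2} = 0,  where D(n) = (r+n)(r+n-1) + (1/2)(r+n) + (-1/2).
  a_n = [-1 a_{n-1} + 2 a_{n-2}] / D(n).
Since the indicial polynomial factors as (r - r_1)(r - r_2), D(n) = (r_1 + n - r_1)(r_1 + n - r_2) = n(n + 3/2).
Evaluating step by step (a_0 = 1):
  n = 1: D(1) = 1(1 + 3/2) = 5/2; numerator = -1(1) = -1; a_1 = (-1)/(5/2) = -2/5
  n = 2: D(2) = 2(2 + 3/2) = 7; numerator = -1(-2/5) + 2(1) = 12/5; a_2 = (12/5)/(7) = 12/35
  n = 3: D(3) = 3(3 + 3/2) = 27/2; numerator = -1(12/35) + 2(-2/5) = -8/7; a_3 = (-8/7)/(27/2) = -16/189
  n = 4: D(4) = 4(4 + 3/2) = 22; numerator = -1(-16/189) + 2(12/35) = 104/135; a_4 = (104/135)/(22) = 52/1485
  n = 5: D(5) = 5(5 + 3/2) = 65/2; numerator = -1(52/1485) + 2(-16/189) = -236/1155; a_5 = (-236/1155)/(65/2) = -472/75075

r = 1; a_0 = 1; a_1 = -2/5; a_2 = 12/35; a_3 = -16/189; a_4 = 52/1485; a_5 = -472/75075


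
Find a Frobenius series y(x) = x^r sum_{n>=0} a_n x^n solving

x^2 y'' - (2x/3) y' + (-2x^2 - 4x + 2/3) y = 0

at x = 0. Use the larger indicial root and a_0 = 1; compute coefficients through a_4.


Write in Frobenius form y'' + (p(x)/x) y' + (q(x)/x^2) y = 0:
  p(x) = -2/3,  q(x) = -2x^2 - 4x + 2/3.
Indicial equation: r(r-1) + (-2/3) r + (2/3) = 0 -> roots r_1 = 1, r_2 = 2/3.
Take r = r_1 = 1. Let y(x) = x^r sum_{n>=0} a_n x^n with a_0 = 1.
Substitute y = x^r sum a_n x^n and match x^{r+n}. The recurrence is
  D(n) a_n - 4 a_{n-1} - 2 a_{n-2} = 0,  where D(n) = (r+n)(r+n-1) + (-2/3)(r+n) + (2/3).
  a_n = [4 a_{n-1} + 2 a_{n-2}] / D(n).
Since the indicial polynomial factors as (r - r_1)(r - r_2), D(n) = (r_1 + n - r_1)(r_1 + n - r_2) = n(n + 1/3).
Evaluating step by step (a_0 = 1):
  n = 1: D(1) = 1(1 + 1/3) = 4/3; numerator = 4(1) = 4; a_1 = (4)/(4/3) = 3
  n = 2: D(2) = 2(2 + 1/3) = 14/3; numerator = 4(3) + 2(1) = 14; a_2 = (14)/(14/3) = 3
  n = 3: D(3) = 3(3 + 1/3) = 10; numerator = 4(3) + 2(3) = 18; a_3 = (18)/(10) = 9/5
  n = 4: D(4) = 4(4 + 1/3) = 52/3; numerator = 4(9/5) + 2(3) = 66/5; a_4 = (66/5)/(52/3) = 99/130

r = 1; a_0 = 1; a_1 = 3; a_2 = 3; a_3 = 9/5; a_4 = 99/130


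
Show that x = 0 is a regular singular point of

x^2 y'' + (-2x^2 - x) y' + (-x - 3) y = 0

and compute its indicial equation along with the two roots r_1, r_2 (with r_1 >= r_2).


Divide by x^2 to reach normal form y'' + P_1(x) y' + P_2(x) y = 0 with P_1(x) = -2 - 1/x and P_2(x) = -1/x - 3/x^2.
x = 0 is a singular point because the y'-coefficient -2 - 1/x has a pole at x = 0 and the y-coefficient -1/x - 3/x^2 has a pole at x = 0.
It is a regular singular point because x P_1(x) = p(x) = -2x - 1 and x^2 P_2(x) = q(x) = -x - 3 are polynomials, hence analytic at x = 0.
p(0) = -1,  q(0) = -3.
Indicial equation: r(r-1) + p(0) r + q(0) = 0, i.e. r^2 + (p(0) - 1) r + q(0) = 0, i.e. r^2 - 2 r - 3 = 0.
Discriminant: (-2)^2 - 4(-3) = 16, so r = (2 ± 4)/2.
Solving: r_1 = 3, r_2 = -1.

indicial: r^2 - 2 r - 3 = 0; roots r_1 = 3, r_2 = -1


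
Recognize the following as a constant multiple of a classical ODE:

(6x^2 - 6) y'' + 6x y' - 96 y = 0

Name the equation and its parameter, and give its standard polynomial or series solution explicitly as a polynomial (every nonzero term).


All three coefficients share the factor -6; dividing through by -6 gives  (1 - x^2) y'' - x y' + 16 y = 0.
This matches the Chebyshev equation (1 - x^2) y'' - x y' + n^2 y = 0 (note the -x y' term, not -2x y') with n^2 = 16, so n = 4; the polynomial solution is T_4(x).
With y = sum_k a_k x^k, matching x^k gives (k+2)(k+1) a_{k+2} = (k^2 - n^2) a_k = (k - 4)(k + 4) a_k. The right side vanishes at k = 4, so the series with the parity of 4 terminates at degree 4.
Standard normalization: leading coefficient of T_n is 2^(n-1), so a_4 = 2^3 = 8. Work downward with a_k = (k+1)(k+2) a_{k+2} / ((k - 4)(k + 4)):
  a_2 = (3)(4)(8) / ((2 - 4)(2 + 4)) = 96/(-12) = -8
  a_0 = (1)(2)(-8) / ((0 - 4)(0 + 4)) = -16/(-16) = 1
Hence T_4(x) = 8 x^4 - 8 x^2 + 1.

T_4(x); series = 8 x^4 - 8 x^2 + 1


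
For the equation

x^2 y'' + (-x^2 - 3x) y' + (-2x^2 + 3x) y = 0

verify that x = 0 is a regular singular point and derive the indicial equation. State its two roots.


Divide by x^2 to reach normal form y'' + P_1(x) y' + P_2(x) y = 0 with P_1(x) = -1 - 3/x and P_2(x) = -2 + 3/x.
x = 0 is a singular point because the y'-coefficient -1 - 3/x has a pole at x = 0 and the y-coefficient -2 + 3/x has a pole at x = 0.
It is a regular singular point because x P_1(x) = p(x) = -x - 3 and x^2 P_2(x) = q(x) = -2x^2 + 3x are polynomials, hence analytic at x = 0.
p(0) = -3,  q(0) = 0.
Indicial equation: r(r-1) + p(0) r + q(0) = 0, i.e. r^2 + (p(0) - 1) r + q(0) = 0, i.e. r^2 - 4 r = 0.
Discriminant: (-4)^2 - 4(0) = 16, so r = (4 ± 4)/2.
Solving: r_1 = 4, r_2 = 0.

indicial: r^2 - 4 r = 0; roots r_1 = 4, r_2 = 0


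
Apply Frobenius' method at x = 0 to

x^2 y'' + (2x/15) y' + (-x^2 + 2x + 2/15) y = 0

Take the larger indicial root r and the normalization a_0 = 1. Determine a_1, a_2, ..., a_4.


Write in Frobenius form y'' + (p(x)/x) y' + (q(x)/x^2) y = 0:
  p(x) = 2/15,  q(x) = -x^2 + 2x + 2/15.
Indicial equation: r(r-1) + (2/15) r + (2/15) = 0 -> roots r_1 = 2/3, r_2 = 1/5.
Take r = r_1 = 2/3. Let y(x) = x^r sum_{n>=0} a_n x^n with a_0 = 1.
Substitute y = x^r sum a_n x^n and match x^{r+n}. The recurrence is
  D(n) a_n + 2 a_{n-1} - 1 a_{n-2} = 0,  where D(n) = (r+n)(r+n-1) + (2/15)(r+n) + (2/15).
  a_n = [-2 a_{n-1} + 1 a_{n-2}] / D(n).
Since the indicial polynomial factors as (r - r_1)(r - r_2), D(n) = (r_1 + n - r_1)(r_1 + n - r_2) = n(n + 7/15).
Evaluating step by step (a_0 = 1):
  n = 1: D(1) = 1(1 + 7/15) = 22/15; numerator = -2(1) = -2; a_1 = (-2)/(22/15) = -15/11
  n = 2: D(2) = 2(2 + 7/15) = 74/15; numerator = -2(-15/11) + 1(1) = 41/11; a_2 = (41/11)/(74/15) = 615/814
  n = 3: D(3) = 3(3 + 7/15) = 52/5; numerator = -2(615/814) + 1(-15/11) = -1170/407; a_3 = (-1170/407)/(52/5) = -225/814
  n = 4: D(4) = 4(4 + 7/15) = 268/15; numerator = -2(-225/814) + 1(615/814) = 1065/814; a_4 = (1065/814)/(268/15) = 15975/218152

r = 2/3; a_0 = 1; a_1 = -15/11; a_2 = 615/814; a_3 = -225/814; a_4 = 15975/218152


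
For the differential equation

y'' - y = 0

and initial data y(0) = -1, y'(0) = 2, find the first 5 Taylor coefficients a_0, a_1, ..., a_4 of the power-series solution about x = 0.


Ansatz: y(x) = sum_{n>=0} a_n x^n, so y'(x) = sum_{n>=1} n a_n x^(n-1) and y''(x) = sum_{n>=2} n(n-1) a_n x^(n-2).
Substitute into P(x) y'' + Q(x) y' + R(x) y = 0 with P(x) = 1, Q(x) = 0, R(x) = -1, and match powers of x.
Initial conditions: a_0 = -1, a_1 = 2.
Setting the coefficient of each power of x to zero and solving order by order (substituting the coefficients already found):
  x^0: 2 a_2 - a_0 = 0  ->  2 a_2 = a_0 = -1  ->  a_2 = -1/2
  x^1: 6 a_3 - a_1 = 0  ->  6 a_3 = a_1 = 2  ->  a_3 = 1/3
  x^2: 12 a_4 - a_2 = 0  ->  12 a_4 = a_2 = -1/2  ->  a_4 = -1/24
Truncated series: y(x) = -1 + 2 x - (1/2) x^2 + (1/3) x^3 - (1/24) x^4 + O(x^5).

a_0 = -1; a_1 = 2; a_2 = -1/2; a_3 = 1/3; a_4 = -1/24


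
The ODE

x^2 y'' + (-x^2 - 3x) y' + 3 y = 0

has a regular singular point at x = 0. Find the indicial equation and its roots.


Divide by x^2 to reach normal form y'' + P_1(x) y' + P_2(x) y = 0 with P_1(x) = -1 - 3/x and P_2(x) = 3/x^2.
x = 0 is a singular point because the y'-coefficient -1 - 3/x has a pole at x = 0 and the y-coefficient 3/x^2 has a pole at x = 0.
It is a regular singular point because x P_1(x) = p(x) = -x - 3 and x^2 P_2(x) = q(x) = 3 are polynomials, hence analytic at x = 0.
p(0) = -3,  q(0) = 3.
Indicial equation: r(r-1) + p(0) r + q(0) = 0, i.e. r^2 + (p(0) - 1) r + q(0) = 0, i.e. r^2 - 4 r + 3 = 0.
Discriminant: (-4)^2 - 4(3) = 4, so r = (4 ± 2)/2.
Solving: r_1 = 3, r_2 = 1.

indicial: r^2 - 4 r + 3 = 0; roots r_1 = 3, r_2 = 1


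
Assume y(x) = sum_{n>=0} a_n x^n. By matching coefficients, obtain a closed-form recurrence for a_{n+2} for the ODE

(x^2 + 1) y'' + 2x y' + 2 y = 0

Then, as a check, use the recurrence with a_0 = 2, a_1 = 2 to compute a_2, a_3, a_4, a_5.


Substitute y = sum_n a_n x^n.
(1 + 1 x^2) y'' contributes (n+2)(n+1) a_{n+2} + n(n-1) a_n at x^n.
2 x y'(x) contributes 2 n a_n at x^n.
2 y(x) contributes 2 a_n at x^n.
Matching x^n: (n+2)(n+1) a_{n+2} + (n(n-1) + 2 n + 2) a_n = 0.
Thus a_{n+2} = (-n(n-1) - 2 n - 2) / ((n+1)(n+2)) * a_n.

Check with a_0 = 2, a_1 = 2 (apply the recurrence for n = 0, 1, 2, 3): a_0 = 2, a_1 = 2, a_2 = -2, a_3 = -4/3, a_4 = 4/3, a_5 = 14/15.

a_(n+2) = (-n(n-1) - 2 n - 2) / ((n+1)(n+2)) * a_n; check: a_0 = 2, a_1 = 2, a_2 = -2, a_3 = -4/3, a_4 = 4/3, a_5 = 14/15


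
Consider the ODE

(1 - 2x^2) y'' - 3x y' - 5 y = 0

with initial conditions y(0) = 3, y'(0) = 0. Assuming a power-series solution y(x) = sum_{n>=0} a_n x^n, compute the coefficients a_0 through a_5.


Ansatz: y(x) = sum_{n>=0} a_n x^n, so y'(x) = sum_{n>=1} n a_n x^(n-1) and y''(x) = sum_{n>=2} n(n-1) a_n x^(n-2).
Substitute into P(x) y'' + Q(x) y' + R(x) y = 0 with P(x) = 1 - 2x^2, Q(x) = -3x, R(x) = -5, and match powers of x.
Initial conditions: a_0 = 3, a_1 = 0.
Setting the coefficient of each power of x to zero and solving order by order (substituting the coefficients already found):
  x^0: 2 a_2 - 5 a_0 = 0  ->  2 a_2 = 5 a_0 = 15  ->  a_2 = 15/2
  x^1: 6 a_3 - 8 a_1 = 0  ->  6 a_3 = 8 a_1 = 0  ->  a_3 = 0
  x^2: 12 a_4 - 15 a_2 = 0  ->  12 a_4 = 15 a_2 = 225/2  ->  a_4 = 75/8
  x^3: 20 a_5 - 26 a_3 = 0  ->  20 a_5 = 26 a_3 = 0  ->  a_5 = 0
Truncated series: y(x) = 3 + (15/2) x^2 + (75/8) x^4 + O(x^6).

a_0 = 3; a_1 = 0; a_2 = 15/2; a_3 = 0; a_4 = 75/8; a_5 = 0


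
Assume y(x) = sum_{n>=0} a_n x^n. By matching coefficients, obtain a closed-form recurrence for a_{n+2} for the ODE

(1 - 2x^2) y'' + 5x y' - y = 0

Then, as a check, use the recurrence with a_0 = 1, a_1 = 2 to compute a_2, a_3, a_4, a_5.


Substitute y = sum_n a_n x^n.
(1 - 2 x^2) y'' contributes (n+2)(n+1) a_{n+2} - 2 n(n-1) a_n at x^n.
5 x y'(x) contributes 5 n a_n at x^n.
-y(x) contributes -1 a_n at x^n.
Matching x^n: (n+2)(n+1) a_{n+2} + (-2 n(n-1) + 5 n - 1) a_n = 0.
Thus a_{n+2} = (2 n(n-1) - 5 n + 1) / ((n+1)(n+2)) * a_n.

Check with a_0 = 1, a_1 = 2 (apply the recurrence for n = 0, 1, 2, 3): a_0 = 1, a_1 = 2, a_2 = 1/2, a_3 = -4/3, a_4 = -5/24, a_5 = 2/15.

a_(n+2) = (2 n(n-1) - 5 n + 1) / ((n+1)(n+2)) * a_n; check: a_0 = 1, a_1 = 2, a_2 = 1/2, a_3 = -4/3, a_4 = -5/24, a_5 = 2/15


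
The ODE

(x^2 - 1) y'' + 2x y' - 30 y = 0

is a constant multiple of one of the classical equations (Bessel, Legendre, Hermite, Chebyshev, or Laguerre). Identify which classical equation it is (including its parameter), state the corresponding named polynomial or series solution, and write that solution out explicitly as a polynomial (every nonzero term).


All three coefficients share the factor -1; dividing through by -1 gives  (1 - x^2) y'' - 2x y' + 30 y = 0.
This matches the Legendre equation (1 - x^2) y'' - 2x y' + n(n+1) y = 0 (note the -2x y' term) with n(n+1) = 30, so n = 5; the polynomial solution is P_5(x).
With y = sum_k a_k x^k, matching x^k gives (k+2)(k+1) a_{k+2} = [k(k+1) - n(n+1)] a_k = (k - 5)(k + 6) a_k. The right side vanishes at k = 5, so the series with the parity of 5 terminates at degree 5.
Standard normalization (P_n(1) = 1): leading coefficient (2n)!/(2^n (n!)^2) = 3628800/(32*14400) = 63/8, so a_5 = 63/8. Work downward with a_k = (k+1)(k+2) a_{k+2} / ((k - 5)(k + 6)):
  a_3 = (4)(5)(63/8) / ((3 - 5)(3 + 6)) = (315/2)/(-18) = -35/4
  a_1 = (2)(3)(-35/4) / ((1 - 5)(1 + 6)) = (-105/2)/(-28) = 15/8
Hence P_5(x) = 63 x^5/8 - 35 x^3/4 + 15 x/8.

P_5(x); series = 63 x^5/8 - 35 x^3/4 + 15 x/8


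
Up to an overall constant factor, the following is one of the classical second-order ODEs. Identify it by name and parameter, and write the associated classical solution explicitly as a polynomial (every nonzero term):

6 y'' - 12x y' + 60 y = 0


All three coefficients share the factor 6; dividing through by 6 gives  y'' - 2x y' + 10 y = 0.
This matches the Hermite equation y'' - 2x y' + 2n y = 0 with 2n = 10, so n = 5; the polynomial solution is H_5(x).
With y = sum_k a_k x^k, matching x^k gives (k+2)(k+1) a_{k+2} = 2(k - n) a_k = 2(k - 5) a_k. The right side vanishes at k = 5, so the series with the parity of 5 terminates at degree 5.
Standard normalization: leading coefficient of H_n is 2^n, so a_5 = 2^5 = 32. Work downward with a_k = (k+1)(k+2) a_{k+2} / (2(k - n)):
  a_3 = (4)(5)(32) / (2(3 - 5)) = 640/(-4) = -160
  a_1 = (2)(3)(-160) / (2(1 - 5)) = -960/(-8) = 120
Hence H_5(x) = 32 x^5 - 160 x^3 + 120 x.

H_5(x); series = 32 x^5 - 160 x^3 + 120 x


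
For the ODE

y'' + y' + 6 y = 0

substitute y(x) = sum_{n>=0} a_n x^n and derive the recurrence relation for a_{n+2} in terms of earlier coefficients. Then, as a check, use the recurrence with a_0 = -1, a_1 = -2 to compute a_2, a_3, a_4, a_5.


Substitute y = sum_n a_n x^n.
y''(x) has coefficient (n+2)(n+1) a_{n+2} at x^n;
y'(x) has coefficient (n+1) a_{n+1} at x^n;
6 y(x) has coefficient 6 a_n at x^n.
Matching x^n: (n+2)(n+1) a_{n+2} + (n+1) a_{n+1} + 6 a_n = 0.
Thus a_{n+2} = [-(n+1) a_{n+1} - 6 a_n] / ((n+1)(n+2)).

Check with a_0 = -1, a_1 = -2 (apply the recurrence for n = 0, 1, 2, 3): a_0 = -1, a_1 = -2, a_2 = 4, a_3 = 2/3, a_4 = -13/6, a_5 = 7/30.

a_(n+2) = [-(n+1) a_(n+1) - 6 a_n] / ((n+1)(n+2)); check: a_0 = -1, a_1 = -2, a_2 = 4, a_3 = 2/3, a_4 = -13/6, a_5 = 7/30


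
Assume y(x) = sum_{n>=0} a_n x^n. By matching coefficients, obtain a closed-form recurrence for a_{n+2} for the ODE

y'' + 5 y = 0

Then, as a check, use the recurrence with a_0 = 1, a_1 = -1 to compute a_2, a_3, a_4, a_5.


Substitute y = sum_n a_n x^n into y'' + (const) y = 0.
y''(x) = sum_{n>=0} (n+2)(n+1) a_{n+2} x^n.
The ODE becomes sum_n [(n+2)(n+1) a_{n+2} + 5 a_n] x^n = 0.
Setting each coefficient to zero gives the recurrence:
  (n+2)(n+1) a_{n+2} + 5 a_n = 0,
  a_{n+2} = -5 / ((n+1)(n+2)) a_n.

Check with a_0 = 1, a_1 = -1 (apply the recurrence for n = 0, 1, 2, 3): a_0 = 1, a_1 = -1, a_2 = -5/2, a_3 = 5/6, a_4 = 25/24, a_5 = -5/24.

a_{n+2} = -5/((n+1)(n+2)) * a_n; check: a_0 = 1, a_1 = -1, a_2 = -5/2, a_3 = 5/6, a_4 = 25/24, a_5 = -5/24


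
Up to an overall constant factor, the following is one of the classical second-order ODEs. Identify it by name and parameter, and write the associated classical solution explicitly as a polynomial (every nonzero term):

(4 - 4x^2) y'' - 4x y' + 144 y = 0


All three coefficients share the factor 4; dividing through by 4 gives  (1 - x^2) y'' - x y' + 36 y = 0.
This matches the Chebyshev equation (1 - x^2) y'' - x y' + n^2 y = 0 (note the -x y' term, not -2x y') with n^2 = 36, so n = 6; the polynomial solution is T_6(x).
With y = sum_k a_k x^k, matching x^k gives (k+2)(k+1) a_{k+2} = (k^2 - n^2) a_k = (k - 6)(k + 6) a_k. The right side vanishes at k = 6, so the series with the parity of 6 terminates at degree 6.
Standard normalization: leading coefficient of T_n is 2^(n-1), so a_6 = 2^5 = 32. Work downward with a_k = (k+1)(k+2) a_{k+2} / ((k - 6)(k + 6)):
  a_4 = (5)(6)(32) / ((4 - 6)(4 + 6)) = 960/(-20) = -48
  a_2 = (3)(4)(-48) / ((2 - 6)(2 + 6)) = -576/(-32) = 18
  a_0 = (1)(2)(18) / ((0 - 6)(0 + 6)) = 36/(-36) = -1
Hence T_6(x) = 32 x^6 - 48 x^4 + 18 x^2 - 1.

T_6(x); series = 32 x^6 - 48 x^4 + 18 x^2 - 1


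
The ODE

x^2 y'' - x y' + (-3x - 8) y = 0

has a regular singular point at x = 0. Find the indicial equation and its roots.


Divide by x^2 to reach normal form y'' + P_1(x) y' + P_2(x) y = 0 with P_1(x) = -1/x and P_2(x) = -3/x - 8/x^2.
x = 0 is a singular point because the y'-coefficient -1/x has a pole at x = 0 and the y-coefficient -3/x - 8/x^2 has a pole at x = 0.
It is a regular singular point because x P_1(x) = p(x) = -1 and x^2 P_2(x) = q(x) = -3x - 8 are polynomials, hence analytic at x = 0.
p(0) = -1,  q(0) = -8.
Indicial equation: r(r-1) + p(0) r + q(0) = 0, i.e. r^2 + (p(0) - 1) r + q(0) = 0, i.e. r^2 - 2 r - 8 = 0.
Discriminant: (-2)^2 - 4(-8) = 36, so r = (2 ± 6)/2.
Solving: r_1 = 4, r_2 = -2.

indicial: r^2 - 2 r - 8 = 0; roots r_1 = 4, r_2 = -2


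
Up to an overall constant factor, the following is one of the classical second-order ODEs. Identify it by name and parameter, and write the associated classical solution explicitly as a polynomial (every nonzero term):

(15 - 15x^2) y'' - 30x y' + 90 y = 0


All three coefficients share the factor 15; dividing through by 15 gives  (1 - x^2) y'' - 2x y' + 6 y = 0.
This matches the Legendre equation (1 - x^2) y'' - 2x y' + n(n+1) y = 0 (note the -2x y' term) with n(n+1) = 6, so n = 2; the polynomial solution is P_2(x).
With y = sum_k a_k x^k, matching x^k gives (k+2)(k+1) a_{k+2} = [k(k+1) - n(n+1)] a_k = (k - 2)(k + 3) a_k. The right side vanishes at k = 2, so the series with the parity of 2 terminates at degree 2.
Standard normalization (P_n(1) = 1): leading coefficient (2n)!/(2^n (n!)^2) = 24/(4*4) = 3/2, so a_2 = 3/2. Work downward with a_k = (k+1)(k+2) a_{k+2} / ((k - 2)(k + 3)):
  a_0 = (1)(2)(3/2) / ((0 - 2)(0 + 3)) = 3/(-6) = -1/2
Hence P_2(x) = 3 x^2/2 - 1/2.

P_2(x); series = 3 x^2/2 - 1/2


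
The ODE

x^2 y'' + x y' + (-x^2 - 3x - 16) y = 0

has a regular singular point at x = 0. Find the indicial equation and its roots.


Divide by x^2 to reach normal form y'' + P_1(x) y' + P_2(x) y = 0 with P_1(x) = 1/x and P_2(x) = -1 - 3/x - 16/x^2.
x = 0 is a singular point because the y'-coefficient 1/x has a pole at x = 0 and the y-coefficient -1 - 3/x - 16/x^2 has a pole at x = 0.
It is a regular singular point because x P_1(x) = p(x) = 1 and x^2 P_2(x) = q(x) = -x^2 - 3x - 16 are polynomials, hence analytic at x = 0.
p(0) = 1,  q(0) = -16.
Indicial equation: r(r-1) + p(0) r + q(0) = 0, i.e. r^2 + (p(0) - 1) r + q(0) = 0, i.e. r^2 - 16 = 0.
Discriminant: (0)^2 - 4(-16) = 64, so r = (0 ± 8)/2.
Solving: r_1 = 4, r_2 = -4.

indicial: r^2 - 16 = 0; roots r_1 = 4, r_2 = -4


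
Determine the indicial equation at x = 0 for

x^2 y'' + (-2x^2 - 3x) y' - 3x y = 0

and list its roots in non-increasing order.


Divide by x^2 to reach normal form y'' + P_1(x) y' + P_2(x) y = 0 with P_1(x) = -2 - 3/x and P_2(x) = -3/x.
x = 0 is a singular point because the y'-coefficient -2 - 3/x has a pole at x = 0 and the y-coefficient -3/x has a pole at x = 0.
It is a regular singular point because x P_1(x) = p(x) = -2x - 3 and x^2 P_2(x) = q(x) = -3x are polynomials, hence analytic at x = 0.
p(0) = -3,  q(0) = 0.
Indicial equation: r(r-1) + p(0) r + q(0) = 0, i.e. r^2 + (p(0) - 1) r + q(0) = 0, i.e. r^2 - 4 r = 0.
Discriminant: (-4)^2 - 4(0) = 16, so r = (4 ± 4)/2.
Solving: r_1 = 4, r_2 = 0.

indicial: r^2 - 4 r = 0; roots r_1 = 4, r_2 = 0


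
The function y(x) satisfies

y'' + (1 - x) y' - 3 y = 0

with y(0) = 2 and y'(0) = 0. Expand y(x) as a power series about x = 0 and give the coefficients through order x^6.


Ansatz: y(x) = sum_{n>=0} a_n x^n, so y'(x) = sum_{n>=1} n a_n x^(n-1) and y''(x) = sum_{n>=2} n(n-1) a_n x^(n-2).
Substitute into P(x) y'' + Q(x) y' + R(x) y = 0 with P(x) = 1, Q(x) = 1 - x, R(x) = -3, and match powers of x.
Initial conditions: a_0 = 2, a_1 = 0.
Setting the coefficient of each power of x to zero and solving order by order (substituting the coefficients already found):
  x^0: 2 a_2 + a_1 - 3 a_0 = 0  ->  2 a_2 = -a_1 + 3 a_0 = 6  ->  a_2 = 3
  x^1: 6 a_3 + 2 a_2 - 4 a_1 = 0  ->  6 a_3 = -2 a_2 + 4 a_1 = -6  ->  a_3 = -1
  x^2: 12 a_4 + 3 a_3 - 5 a_2 = 0  ->  12 a_4 = -3 a_3 + 5 a_2 = 18  ->  a_4 = 3/2
  x^3: 20 a_5 + 4 a_4 - 6 a_3 = 0  ->  20 a_5 = -4 a_4 + 6 a_3 = -12  ->  a_5 = -3/5
  x^4: 30 a_6 + 5 a_5 - 7 a_4 = 0  ->  30 a_6 = -5 a_5 + 7 a_4 = 27/2  ->  a_6 = 9/20
Truncated series: y(x) = 2 + 3 x^2 - x^3 + (3/2) x^4 - (3/5) x^5 + (9/20) x^6 + O(x^7).

a_0 = 2; a_1 = 0; a_2 = 3; a_3 = -1; a_4 = 3/2; a_5 = -3/5; a_6 = 9/20


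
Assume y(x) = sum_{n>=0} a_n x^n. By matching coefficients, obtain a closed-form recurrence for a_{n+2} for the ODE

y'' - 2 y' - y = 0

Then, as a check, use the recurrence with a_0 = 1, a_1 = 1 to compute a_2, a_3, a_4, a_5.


Substitute y = sum_n a_n x^n.
y''(x) has coefficient (n+2)(n+1) a_{n+2} at x^n;
-2 y'(x) has coefficient -2 (n+1) a_{n+1} at x^n;
-y(x) has coefficient -1 a_n at x^n.
Matching x^n: (n+2)(n+1) a_{n+2} - 2 (n+1) a_{n+1} - 1 a_n = 0.
Thus a_{n+2} = [2 (n+1) a_{n+1} + 1 a_n] / ((n+1)(n+2)).

Check with a_0 = 1, a_1 = 1 (apply the recurrence for n = 0, 1, 2, 3): a_0 = 1, a_1 = 1, a_2 = 3/2, a_3 = 7/6, a_4 = 17/24, a_5 = 41/120.

a_(n+2) = [2 (n+1) a_(n+1) + 1 a_n] / ((n+1)(n+2)); check: a_0 = 1, a_1 = 1, a_2 = 3/2, a_3 = 7/6, a_4 = 17/24, a_5 = 41/120


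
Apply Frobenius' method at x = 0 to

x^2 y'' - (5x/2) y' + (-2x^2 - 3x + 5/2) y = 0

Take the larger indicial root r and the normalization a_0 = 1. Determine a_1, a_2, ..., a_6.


Write in Frobenius form y'' + (p(x)/x) y' + (q(x)/x^2) y = 0:
  p(x) = -5/2,  q(x) = -2x^2 - 3x + 5/2.
Indicial equation: r(r-1) + (-5/2) r + (5/2) = 0 -> roots r_1 = 5/2, r_2 = 1.
Take r = r_1 = 5/2. Let y(x) = x^r sum_{n>=0} a_n x^n with a_0 = 1.
Substitute y = x^r sum a_n x^n and match x^{r+n}. The recurrence is
  D(n) a_n - 3 a_{n-1} - 2 a_{n-2} = 0,  where D(n) = (r+n)(r+n-1) + (-5/2)(r+n) + (5/2).
  a_n = [3 a_{n-1} + 2 a_{n-2}] / D(n).
Since the indicial polynomial factors as (r - r_1)(r - r_2), D(n) = (r_1 + n - r_1)(r_1 + n - r_2) = n(n + 3/2).
Evaluating step by step (a_0 = 1):
  n = 1: D(1) = 1(1 + 3/2) = 5/2; numerator = 3(1) = 3; a_1 = (3)/(5/2) = 6/5
  n = 2: D(2) = 2(2 + 3/2) = 7; numerator = 3(6/5) + 2(1) = 28/5; a_2 = (28/5)/(7) = 4/5
  n = 3: D(3) = 3(3 + 3/2) = 27/2; numerator = 3(4/5) + 2(6/5) = 24/5; a_3 = (24/5)/(27/2) = 16/45
  n = 4: D(4) = 4(4 + 3/2) = 22; numerator = 3(16/45) + 2(4/5) = 8/3; a_4 = (8/3)/(22) = 4/33
  n = 5: D(5) = 5(5 + 3/2) = 65/2; numerator = 3(4/33) + 2(16/45) = 532/495; a_5 = (532/495)/(65/2) = 1064/32175
  n = 6: D(6) = 6(6 + 3/2) = 45; numerator = 3(1064/32175) + 2(4/33) = 3664/10725; a_6 = (3664/10725)/(45) = 3664/482625

r = 5/2; a_0 = 1; a_1 = 6/5; a_2 = 4/5; a_3 = 16/45; a_4 = 4/33; a_5 = 1064/32175; a_6 = 3664/482625


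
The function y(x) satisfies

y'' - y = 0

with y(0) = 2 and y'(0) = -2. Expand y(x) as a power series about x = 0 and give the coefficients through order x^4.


Ansatz: y(x) = sum_{n>=0} a_n x^n, so y'(x) = sum_{n>=1} n a_n x^(n-1) and y''(x) = sum_{n>=2} n(n-1) a_n x^(n-2).
Substitute into P(x) y'' + Q(x) y' + R(x) y = 0 with P(x) = 1, Q(x) = 0, R(x) = -1, and match powers of x.
Initial conditions: a_0 = 2, a_1 = -2.
Setting the coefficient of each power of x to zero and solving order by order (substituting the coefficients already found):
  x^0: 2 a_2 - a_0 = 0  ->  2 a_2 = a_0 = 2  ->  a_2 = 1
  x^1: 6 a_3 - a_1 = 0  ->  6 a_3 = a_1 = -2  ->  a_3 = -1/3
  x^2: 12 a_4 - a_2 = 0  ->  12 a_4 = a_2 = 1  ->  a_4 = 1/12
Truncated series: y(x) = 2 - 2 x + x^2 - (1/3) x^3 + (1/12) x^4 + O(x^5).

a_0 = 2; a_1 = -2; a_2 = 1; a_3 = -1/3; a_4 = 1/12


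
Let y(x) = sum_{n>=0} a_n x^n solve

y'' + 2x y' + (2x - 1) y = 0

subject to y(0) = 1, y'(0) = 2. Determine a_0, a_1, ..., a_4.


Ansatz: y(x) = sum_{n>=0} a_n x^n, so y'(x) = sum_{n>=1} n a_n x^(n-1) and y''(x) = sum_{n>=2} n(n-1) a_n x^(n-2).
Substitute into P(x) y'' + Q(x) y' + R(x) y = 0 with P(x) = 1, Q(x) = 2x, R(x) = 2x - 1, and match powers of x.
Initial conditions: a_0 = 1, a_1 = 2.
Setting the coefficient of each power of x to zero and solving order by order (substituting the coefficients already found):
  x^0: 2 a_2 - a_0 = 0  ->  2 a_2 = a_0 = 1  ->  a_2 = 1/2
  x^1: 6 a_3 + a_1 + 2 a_0 = 0  ->  6 a_3 = -a_1 - 2 a_0 = -4  ->  a_3 = -2/3
  x^2: 12 a_4 + 3 a_2 + 2 a_1 = 0  ->  12 a_4 = -3 a_2 - 2 a_1 = -11/2  ->  a_4 = -11/24
Truncated series: y(x) = 1 + 2 x + (1/2) x^2 - (2/3) x^3 - (11/24) x^4 + O(x^5).

a_0 = 1; a_1 = 2; a_2 = 1/2; a_3 = -2/3; a_4 = -11/24


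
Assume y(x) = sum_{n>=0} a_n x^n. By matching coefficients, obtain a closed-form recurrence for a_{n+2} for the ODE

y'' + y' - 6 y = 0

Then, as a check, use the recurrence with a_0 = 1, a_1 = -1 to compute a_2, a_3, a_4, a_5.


Substitute y = sum_n a_n x^n.
y''(x) has coefficient (n+2)(n+1) a_{n+2} at x^n;
y'(x) has coefficient (n+1) a_{n+1} at x^n;
-6 y(x) has coefficient -6 a_n at x^n.
Matching x^n: (n+2)(n+1) a_{n+2} + (n+1) a_{n+1} - 6 a_n = 0.
Thus a_{n+2} = [-(n+1) a_{n+1} + 6 a_n] / ((n+1)(n+2)).

Check with a_0 = 1, a_1 = -1 (apply the recurrence for n = 0, 1, 2, 3): a_0 = 1, a_1 = -1, a_2 = 7/2, a_3 = -13/6, a_4 = 55/24, a_5 = -133/120.

a_(n+2) = [-(n+1) a_(n+1) + 6 a_n] / ((n+1)(n+2)); check: a_0 = 1, a_1 = -1, a_2 = 7/2, a_3 = -13/6, a_4 = 55/24, a_5 = -133/120


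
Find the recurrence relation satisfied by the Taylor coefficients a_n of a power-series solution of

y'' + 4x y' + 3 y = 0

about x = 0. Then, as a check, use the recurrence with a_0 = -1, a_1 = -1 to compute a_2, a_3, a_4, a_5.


Substitute y = sum_n a_n x^n.
y''(x) has coefficient (n+2)(n+1) a_{n+2} at x^n;
4 x y'(x) has coefficient 4 n a_n at x^n (shift);
3 y(x) has coefficient 3 a_n at x^n.
Matching x^n: (n+2)(n+1) a_{n+2} + (4n + 3) a_n = 0.
Thus a_{n+2} = (-4n - 3) / ((n+1)(n+2)) * a_n.

Check with a_0 = -1, a_1 = -1 (apply the recurrence for n = 0, 1, 2, 3): a_0 = -1, a_1 = -1, a_2 = 3/2, a_3 = 7/6, a_4 = -11/8, a_5 = -7/8.

a_(n+2) = (-4n - 3) / ((n+1)(n+2)) * a_n; check: a_0 = -1, a_1 = -1, a_2 = 3/2, a_3 = 7/6, a_4 = -11/8, a_5 = -7/8


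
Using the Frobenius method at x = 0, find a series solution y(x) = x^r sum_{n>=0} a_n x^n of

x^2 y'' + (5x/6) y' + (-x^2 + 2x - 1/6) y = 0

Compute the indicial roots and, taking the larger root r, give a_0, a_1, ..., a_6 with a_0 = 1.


Write in Frobenius form y'' + (p(x)/x) y' + (q(x)/x^2) y = 0:
  p(x) = 5/6,  q(x) = -x^2 + 2x - 1/6.
Indicial equation: r(r-1) + (5/6) r + (-1/6) = 0 -> roots r_1 = 1/2, r_2 = -1/3.
Take r = r_1 = 1/2. Let y(x) = x^r sum_{n>=0} a_n x^n with a_0 = 1.
Substitute y = x^r sum a_n x^n and match x^{r+n}. The recurrence is
  D(n) a_n + 2 a_{n-1} - 1 a_{n-2} = 0,  where D(n) = (r+n)(r+n-1) + (5/6)(r+n) + (-1/6).
  a_n = [-2 a_{n-1} + 1 a_{n-2}] / D(n).
Since the indicial polynomial factors as (r - r_1)(r - r_2), D(n) = (r_1 + n - r_1)(r_1 + n - r_2) = n(n + 5/6).
Evaluating step by step (a_0 = 1):
  n = 1: D(1) = 1(1 + 5/6) = 11/6; numerator = -2(1) = -2; a_1 = (-2)/(11/6) = -12/11
  n = 2: D(2) = 2(2 + 5/6) = 17/3; numerator = -2(-12/11) + 1(1) = 35/11; a_2 = (35/11)/(17/3) = 105/187
  n = 3: D(3) = 3(3 + 5/6) = 23/2; numerator = -2(105/187) + 1(-12/11) = -414/187; a_3 = (-414/187)/(23/2) = -36/187
  n = 4: D(4) = 4(4 + 5/6) = 58/3; numerator = -2(-36/187) + 1(105/187) = 177/187; a_4 = (177/187)/(58/3) = 531/10846
  n = 5: D(5) = 5(5 + 5/6) = 175/6; numerator = -2(531/10846) + 1(-36/187) = -1575/5423; a_5 = (-1575/5423)/(175/6) = -54/5423
  n = 6: D(6) = 6(6 + 5/6) = 41; numerator = -2(-54/5423) + 1(531/10846) = 747/10846; a_6 = (747/10846)/(41) = 747/444686

r = 1/2; a_0 = 1; a_1 = -12/11; a_2 = 105/187; a_3 = -36/187; a_4 = 531/10846; a_5 = -54/5423; a_6 = 747/444686


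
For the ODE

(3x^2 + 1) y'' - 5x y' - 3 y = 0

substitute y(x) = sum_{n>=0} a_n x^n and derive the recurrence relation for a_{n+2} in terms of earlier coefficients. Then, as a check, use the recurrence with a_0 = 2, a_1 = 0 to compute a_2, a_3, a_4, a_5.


Substitute y = sum_n a_n x^n.
(1 + 3 x^2) y'' contributes (n+2)(n+1) a_{n+2} + 3 n(n-1) a_n at x^n.
-5 x y'(x) contributes -5 n a_n at x^n.
-3 y(x) contributes -3 a_n at x^n.
Matching x^n: (n+2)(n+1) a_{n+2} + (3 n(n-1) - 5 n - 3) a_n = 0.
Thus a_{n+2} = (-3 n(n-1) + 5 n + 3) / ((n+1)(n+2)) * a_n.

Check with a_0 = 2, a_1 = 0 (apply the recurrence for n = 0, 1, 2, 3): a_0 = 2, a_1 = 0, a_2 = 3, a_3 = 0, a_4 = 7/4, a_5 = 0.

a_(n+2) = (-3 n(n-1) + 5 n + 3) / ((n+1)(n+2)) * a_n; check: a_0 = 2, a_1 = 0, a_2 = 3, a_3 = 0, a_4 = 7/4, a_5 = 0


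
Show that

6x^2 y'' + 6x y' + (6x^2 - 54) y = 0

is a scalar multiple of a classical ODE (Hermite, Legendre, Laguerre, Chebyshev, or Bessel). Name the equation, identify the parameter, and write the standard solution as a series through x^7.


All three coefficients share the factor 6; dividing through by 6 gives  x^2 y'' + x y' + (x^2 - 9) y = 0.
This matches the Bessel equation x^2 y'' + x y' + (x^2 - nu^2) y = 0 with nu^2 = 9, so nu = 3; the solution bounded at x = 0 is J_3(x).
Frobenius at x = 0: indicial roots ±nu; for r = nu the recurrence k(k + 2nu) c_k = -c_{k-2} gives the standard series J_nu(x) = sum_{k>=0} (-1)^k / (k! (k+nu)!) (x/2)^(2k+nu). Evaluate the first 3 terms:
  k = 0: (-1)^0 / (0! * 3! * 2^3) x^3 = 1/(1*6*8) x^3 = (1/48) x^3
  k = 1: (-1)^1 / (1! * 4! * 2^5) x^5 = -1/(1*24*32) x^5 = (-1/768) x^5
  k = 2: (-1)^2 / (2! * 5! * 2^7) x^7 = 1/(2*120*128) x^7 = (1/30720) x^7
Hence J_3(x) = x^7/30720 - x^5/768 + x^3/48 + ....

J_3(x); series = x^7/30720 - x^5/768 + x^3/48


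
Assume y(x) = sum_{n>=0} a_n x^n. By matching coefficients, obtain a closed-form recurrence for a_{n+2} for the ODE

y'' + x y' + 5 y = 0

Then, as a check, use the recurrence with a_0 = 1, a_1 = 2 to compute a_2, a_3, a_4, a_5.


Substitute y = sum_n a_n x^n.
y''(x) has coefficient (n+2)(n+1) a_{n+2} at x^n;
x y'(x) has coefficient n a_n at x^n (shift);
5 y(x) has coefficient 5 a_n at x^n.
Matching x^n: (n+2)(n+1) a_{n+2} + (n + 5) a_n = 0.
Thus a_{n+2} = (-n - 5) / ((n+1)(n+2)) * a_n.

Check with a_0 = 1, a_1 = 2 (apply the recurrence for n = 0, 1, 2, 3): a_0 = 1, a_1 = 2, a_2 = -5/2, a_3 = -2, a_4 = 35/24, a_5 = 4/5.

a_(n+2) = (-n - 5) / ((n+1)(n+2)) * a_n; check: a_0 = 1, a_1 = 2, a_2 = -5/2, a_3 = -2, a_4 = 35/24, a_5 = 4/5


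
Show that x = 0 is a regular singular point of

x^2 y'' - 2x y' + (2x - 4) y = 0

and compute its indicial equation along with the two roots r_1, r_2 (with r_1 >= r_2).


Divide by x^2 to reach normal form y'' + P_1(x) y' + P_2(x) y = 0 with P_1(x) = -2/x and P_2(x) = 2/x - 4/x^2.
x = 0 is a singular point because the y'-coefficient -2/x has a pole at x = 0 and the y-coefficient 2/x - 4/x^2 has a pole at x = 0.
It is a regular singular point because x P_1(x) = p(x) = -2 and x^2 P_2(x) = q(x) = 2x - 4 are polynomials, hence analytic at x = 0.
p(0) = -2,  q(0) = -4.
Indicial equation: r(r-1) + p(0) r + q(0) = 0, i.e. r^2 + (p(0) - 1) r + q(0) = 0, i.e. r^2 - 3 r - 4 = 0.
Discriminant: (-3)^2 - 4(-4) = 25, so r = (3 ± 5)/2.
Solving: r_1 = 4, r_2 = -1.

indicial: r^2 - 3 r - 4 = 0; roots r_1 = 4, r_2 = -1


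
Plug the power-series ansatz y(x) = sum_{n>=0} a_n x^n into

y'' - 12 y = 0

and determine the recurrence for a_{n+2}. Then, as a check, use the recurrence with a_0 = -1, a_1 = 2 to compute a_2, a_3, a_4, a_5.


Substitute y = sum_n a_n x^n into y'' + (const) y = 0.
y''(x) = sum_{n>=0} (n+2)(n+1) a_{n+2} x^n.
The ODE becomes sum_n [(n+2)(n+1) a_{n+2} - 12 a_n] x^n = 0.
Setting each coefficient to zero gives the recurrence:
  (n+2)(n+1) a_{n+2} - 12 a_n = 0,
  a_{n+2} = 12 / ((n+1)(n+2)) a_n.

Check with a_0 = -1, a_1 = 2 (apply the recurrence for n = 0, 1, 2, 3): a_0 = -1, a_1 = 2, a_2 = -6, a_3 = 4, a_4 = -6, a_5 = 12/5.

a_{n+2} = 12/((n+1)(n+2)) * a_n; check: a_0 = -1, a_1 = 2, a_2 = -6, a_3 = 4, a_4 = -6, a_5 = 12/5


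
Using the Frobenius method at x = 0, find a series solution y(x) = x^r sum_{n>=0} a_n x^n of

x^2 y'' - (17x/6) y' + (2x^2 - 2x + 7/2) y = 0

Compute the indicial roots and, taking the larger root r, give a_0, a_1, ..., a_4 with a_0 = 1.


Write in Frobenius form y'' + (p(x)/x) y' + (q(x)/x^2) y = 0:
  p(x) = -17/6,  q(x) = 2x^2 - 2x + 7/2.
Indicial equation: r(r-1) + (-17/6) r + (7/2) = 0 -> roots r_1 = 7/3, r_2 = 3/2.
Take r = r_1 = 7/3. Let y(x) = x^r sum_{n>=0} a_n x^n with a_0 = 1.
Substitute y = x^r sum a_n x^n and match x^{r+n}. The recurrence is
  D(n) a_n - 2 a_{n-1} + 2 a_{n-2} = 0,  where D(n) = (r+n)(r+n-1) + (-17/6)(r+n) + (7/2).
  a_n = [2 a_{n-1} - 2 a_{n-2}] / D(n).
Since the indicial polynomial factors as (r - r_1)(r - r_2), D(n) = (r_1 + n - r_1)(r_1 + n - r_2) = n(n + 5/6).
Evaluating step by step (a_0 = 1):
  n = 1: D(1) = 1(1 + 5/6) = 11/6; numerator = 2(1) = 2; a_1 = (2)/(11/6) = 12/11
  n = 2: D(2) = 2(2 + 5/6) = 17/3; numerator = 2(12/11) - 2(1) = 2/11; a_2 = (2/11)/(17/3) = 6/187
  n = 3: D(3) = 3(3 + 5/6) = 23/2; numerator = 2(6/187) - 2(12/11) = -36/17; a_3 = (-36/17)/(23/2) = -72/391
  n = 4: D(4) = 4(4 + 5/6) = 58/3; numerator = 2(-72/391) - 2(6/187) = -1860/4301; a_4 = (-1860/4301)/(58/3) = -2790/124729

r = 7/3; a_0 = 1; a_1 = 12/11; a_2 = 6/187; a_3 = -72/391; a_4 = -2790/124729


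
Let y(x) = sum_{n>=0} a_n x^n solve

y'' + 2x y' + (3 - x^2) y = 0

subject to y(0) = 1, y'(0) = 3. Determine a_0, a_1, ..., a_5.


Ansatz: y(x) = sum_{n>=0} a_n x^n, so y'(x) = sum_{n>=1} n a_n x^(n-1) and y''(x) = sum_{n>=2} n(n-1) a_n x^(n-2).
Substitute into P(x) y'' + Q(x) y' + R(x) y = 0 with P(x) = 1, Q(x) = 2x, R(x) = 3 - x^2, and match powers of x.
Initial conditions: a_0 = 1, a_1 = 3.
Setting the coefficient of each power of x to zero and solving order by order (substituting the coefficients already found):
  x^0: 2 a_2 + 3 a_0 = 0  ->  2 a_2 = -3 a_0 = -3  ->  a_2 = -3/2
  x^1: 6 a_3 + 5 a_1 = 0  ->  6 a_3 = -5 a_1 = -15  ->  a_3 = -5/2
  x^2: 12 a_4 + 7 a_2 - a_0 = 0  ->  12 a_4 = -7 a_2 + a_0 = 23/2  ->  a_4 = 23/24
  x^3: 20 a_5 + 9 a_3 - a_1 = 0  ->  20 a_5 = -9 a_3 + a_1 = 51/2  ->  a_5 = 51/40
Truncated series: y(x) = 1 + 3 x - (3/2) x^2 - (5/2) x^3 + (23/24) x^4 + (51/40) x^5 + O(x^6).

a_0 = 1; a_1 = 3; a_2 = -3/2; a_3 = -5/2; a_4 = 23/24; a_5 = 51/40


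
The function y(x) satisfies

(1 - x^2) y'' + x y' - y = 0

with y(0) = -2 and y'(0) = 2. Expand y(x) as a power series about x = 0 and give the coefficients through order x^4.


Ansatz: y(x) = sum_{n>=0} a_n x^n, so y'(x) = sum_{n>=1} n a_n x^(n-1) and y''(x) = sum_{n>=2} n(n-1) a_n x^(n-2).
Substitute into P(x) y'' + Q(x) y' + R(x) y = 0 with P(x) = 1 - x^2, Q(x) = x, R(x) = -1, and match powers of x.
Initial conditions: a_0 = -2, a_1 = 2.
Setting the coefficient of each power of x to zero and solving order by order (substituting the coefficients already found):
  x^0: 2 a_2 - a_0 = 0  ->  2 a_2 = a_0 = -2  ->  a_2 = -1
  x^1: 6 a_3 = 0  ->  a_3 = 0
  x^2: 12 a_4 - a_2 = 0  ->  12 a_4 = a_2 = -1  ->  a_4 = -1/12
Truncated series: y(x) = -2 + 2 x - x^2 - (1/12) x^4 + O(x^5).

a_0 = -2; a_1 = 2; a_2 = -1; a_3 = 0; a_4 = -1/12


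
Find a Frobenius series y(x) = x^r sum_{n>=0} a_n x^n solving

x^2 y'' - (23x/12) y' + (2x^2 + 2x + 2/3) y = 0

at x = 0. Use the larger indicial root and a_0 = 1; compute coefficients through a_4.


Write in Frobenius form y'' + (p(x)/x) y' + (q(x)/x^2) y = 0:
  p(x) = -23/12,  q(x) = 2x^2 + 2x + 2/3.
Indicial equation: r(r-1) + (-23/12) r + (2/3) = 0 -> roots r_1 = 8/3, r_2 = 1/4.
Take r = r_1 = 8/3. Let y(x) = x^r sum_{n>=0} a_n x^n with a_0 = 1.
Substitute y = x^r sum a_n x^n and match x^{r+n}. The recurrence is
  D(n) a_n + 2 a_{n-1} + 2 a_{n-2} = 0,  where D(n) = (r+n)(r+n-1) + (-23/12)(r+n) + (2/3).
  a_n = [-2 a_{n-1} - 2 a_{n-2}] / D(n).
Since the indicial polynomial factors as (r - r_1)(r - r_2), D(n) = (r_1 + n - r_1)(r_1 + n - r_2) = n(n + 29/12).
Evaluating step by step (a_0 = 1):
  n = 1: D(1) = 1(1 + 29/12) = 41/12; numerator = -2(1) = -2; a_1 = (-2)/(41/12) = -24/41
  n = 2: D(2) = 2(2 + 29/12) = 53/6; numerator = -2(-24/41) - 2(1) = -34/41; a_2 = (-34/41)/(53/6) = -204/2173
  n = 3: D(3) = 3(3 + 29/12) = 65/4; numerator = -2(-204/2173) - 2(-24/41) = 72/53; a_3 = (72/53)/(65/4) = 288/3445
  n = 4: D(4) = 4(4 + 29/12) = 77/3; numerator = -2(288/3445) - 2(-204/2173) = 2904/141245; a_4 = (2904/141245)/(77/3) = 792/988715

r = 8/3; a_0 = 1; a_1 = -24/41; a_2 = -204/2173; a_3 = 288/3445; a_4 = 792/988715
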